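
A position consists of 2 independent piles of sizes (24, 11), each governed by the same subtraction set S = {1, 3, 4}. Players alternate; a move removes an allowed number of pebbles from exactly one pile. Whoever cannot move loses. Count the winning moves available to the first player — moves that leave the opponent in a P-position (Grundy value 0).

All piles use S = {1, 3, 4}:
n :  0  1  2  3  4  5  6  7  8  9 10 11 12 13 14 15 16 17 18 19 20 21 22 23 24
G :  0  1  0  1  2  3  2  0  1  0  1  2  3  2  0  1  0  1  2  3  2  0  1  0  1
Pile A: G(24) = 1.
Pile B: G(11) = 2.
Combined Grundy value = 1 ⊕ 2 = 3.
A winning move leaves total XOR = 0, i.e. changes one component's Grundy value g to g ⊕ X where X is the current total.
Pile A: need g' = 1⊕3 = 2. Options: 24−1→G=0, 24−3→G=0, 24−4→G=2. Hits: 1.
Pile B: need g' = 2⊕3 = 1. Options: 11−1→G=1, 11−3→G=1, 11−4→G=0. Hits: 2.

3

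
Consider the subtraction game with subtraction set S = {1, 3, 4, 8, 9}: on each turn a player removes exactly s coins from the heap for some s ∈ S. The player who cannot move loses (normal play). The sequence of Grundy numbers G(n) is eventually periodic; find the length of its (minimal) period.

G(0) = 0
G(1) = mex{0} = 1
G(2) = mex{1} = 0
G(3) = mex{0,0} = 1
G(4) = mex{1,1,0} = 2
G(5) = mex{2,0,1} = 3
G(6) = mex{3,1,0} = 2
G(7) = mex{2,2,1} = 0
G(8) = mex{0,3,2,0} = 1
G(9) = mex{1,2,3,1,0} = 4
G(10) = mex{4,0,2,0,1} = 3
G(11) = mex{3,1,0,1,0} = 2
G(12) = mex{2,4,1,2,1} = 0
G(13) = mex{0,3,4,3,2} = 1
G(14) = mex{1,2,3,2,3} = 0
G(15) = mex{0,0,2,0,2} = 1
G(16) = mex{1,1,0,1,0} = 2
G(17) = mex{2,0,1,4,1} = 3
G(18) = mex{3,1,0,3,4} = 2
G(19) = mex{2,2,1,2,3} = 0
G(20) = mex{0,3,2,0,2} = 1
G(21) = mex{1,2,3,1,0} = 4
G(22) = mex{4,0,2,0,1} = 3
G(23) = mex{3,1,0,1,0} = 2
G(24) = mex{2,4,1,2,1} = 0
G(25) = mex{0,3,4,3,2} = 1
G(n+12) = G(n) holds for n = 0,…,8 (a full window of length max(S) = 9), so the sequence is purely periodic with period 12.

12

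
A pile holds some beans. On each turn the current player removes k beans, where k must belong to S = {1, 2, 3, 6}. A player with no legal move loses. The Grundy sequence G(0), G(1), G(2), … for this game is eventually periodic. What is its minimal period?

4

n :  0  1  2  3  4  5  6  7  8  9 10 11 12 13 14
G :  0  1  2  3  0  1  2  3  0  1  2  3  0  1  2
G(n+4) = G(n) holds for n = 0,…,5 (a full window of length max(S) = 6), so the sequence is purely periodic with period 4.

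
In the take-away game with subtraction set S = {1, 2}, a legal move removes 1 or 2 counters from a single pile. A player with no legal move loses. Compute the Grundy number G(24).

G(0) = 0
G(1) = mex{0} = 1
G(2) = mex{1,0} = 2
G(3) = mex{2,1} = 0
G(4) = mex{0,2} = 1
G(5) = mex{1,0} = 2
G(6) = mex{2,1} = 0
G(7) = mex{0,2} = 1
G(8) = mex{1,0} = 2
G(9) = mex{2,1} = 0
G(10) = mex{0,2} = 1
G(11) = mex{1,0} = 2
G(12) = mex{2,1} = 0
G(13) = mex{0,2} = 1
G(14) = mex{1,0} = 2
G(15) = mex{2,1} = 0
G(16) = mex{0,2} = 1
G(17) = mex{1,0} = 2
G(18) = mex{2,1} = 0
G(19) = mex{0,2} = 1
G(20) = mex{1,0} = 2
G(21) = mex{2,1} = 0
G(22) = mex{0,2} = 1
G(23) = mex{1,0} = 2
G(24) = mex{2,1} = 0

0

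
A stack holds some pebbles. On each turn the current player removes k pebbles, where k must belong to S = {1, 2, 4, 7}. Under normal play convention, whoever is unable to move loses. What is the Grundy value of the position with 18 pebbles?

0

n :  0  1  2  3  4  5  6  7  8  9 10 11 12 13 14 15 16 17 18
G :  0  1  2  0  1  2  0  1  2  0  1  2  0  1  2  0  1  2  0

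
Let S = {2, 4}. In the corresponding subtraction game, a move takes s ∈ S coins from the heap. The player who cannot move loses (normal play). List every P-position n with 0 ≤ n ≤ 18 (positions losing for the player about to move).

G(0) = 0
G(1) = mex{} = 0
G(2) = mex{0} = 1
G(3) = mex{0} = 1
G(4) = mex{1,0} = 2
G(5) = mex{1,0} = 2
G(6) = mex{2,1} = 0
G(7) = mex{2,1} = 0
G(8) = mex{0,2} = 1
G(9) = mex{0,2} = 1
G(10) = mex{1,0} = 2
G(11) = mex{1,0} = 2
G(12) = mex{2,1} = 0
G(13) = mex{2,1} = 0
G(14) = mex{0,2} = 1
G(15) = mex{0,2} = 1
G(16) = mex{1,0} = 2
G(17) = mex{1,0} = 2
G(18) = mex{2,1} = 0
P-positions are exactly the n with G(n) = 0.

0, 1, 6, 7, 12, 13, 18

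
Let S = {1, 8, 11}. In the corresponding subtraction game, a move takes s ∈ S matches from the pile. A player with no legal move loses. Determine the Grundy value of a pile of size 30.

0

G(0) = 0
G(1) = mex{0} = 1
G(2) = mex{1} = 0
G(3) = mex{0} = 1
G(4) = mex{1} = 0
G(5) = mex{0} = 1
G(6) = mex{1} = 0
G(7) = mex{0} = 1
G(8) = mex{1,0} = 2
G(9) = mex{2,1} = 0
G(10) = mex{0,0} = 1
G(11) = mex{1,1,0} = 2
G(12) = mex{2,0,1} = 3
G(13) = mex{3,1,0} = 2
G(14) = mex{2,0,1} = 3
G(15) = mex{3,1,0} = 2
G(16) = mex{2,2,1} = 0
G(17) = mex{0,0,0} = 1
G(18) = mex{1,1,1} = 0
G(19) = mex{0,2,2} = 1
G(20) = mex{1,3,0} = 2
G(21) = mex{2,2,1} = 0
G(22) = mex{0,3,2} = 1
G(23) = mex{1,2,3} = 0
G(24) = mex{0,0,2} = 1
G(25) = mex{1,1,3} = 0
G(26) = mex{0,0,2} = 1
G(27) = mex{1,1,0} = 2
G(28) = mex{2,2,1} = 0
G(29) = mex{0,0,0} = 1
G(30) = mex{1,1,1} = 0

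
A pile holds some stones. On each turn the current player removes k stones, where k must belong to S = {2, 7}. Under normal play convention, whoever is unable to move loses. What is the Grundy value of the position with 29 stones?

G(0) = 0
G(1) = mex{} = 0
G(2) = mex{0} = 1
G(3) = mex{0} = 1
G(4) = mex{1} = 0
G(5) = mex{1} = 0
G(6) = mex{0} = 1
G(7) = mex{0,0} = 1
G(8) = mex{1,0} = 2
G(9) = mex{1,1} = 0
G(10) = mex{2,1} = 0
G(11) = mex{0,0} = 1
G(12) = mex{0,0} = 1
G(13) = mex{1,1} = 0
G(14) = mex{1,1} = 0
G(15) = mex{0,2} = 1
G(16) = mex{0,0} = 1
G(17) = mex{1,0} = 2
G(18) = mex{1,1} = 0
G(19) = mex{2,1} = 0
G(20) = mex{0,0} = 1
G(21) = mex{0,0} = 1
G(22) = mex{1,1} = 0
G(23) = mex{1,1} = 0
G(24) = mex{0,2} = 1
G(25) = mex{0,0} = 1
G(26) = mex{1,0} = 2
G(27) = mex{1,1} = 0
G(28) = mex{2,1} = 0
G(29) = mex{0,0} = 1

1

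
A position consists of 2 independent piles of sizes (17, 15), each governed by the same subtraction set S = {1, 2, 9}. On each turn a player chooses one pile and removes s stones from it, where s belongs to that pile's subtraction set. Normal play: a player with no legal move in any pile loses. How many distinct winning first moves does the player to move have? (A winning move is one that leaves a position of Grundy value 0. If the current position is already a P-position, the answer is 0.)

All piles use S = {1, 2, 9}:
G(0) = 0
G(1) = mex{0} = 1
G(2) = mex{1,0} = 2
G(3) = mex{2,1} = 0
G(4) = mex{0,2} = 1
G(5) = mex{1,0} = 2
G(6) = mex{2,1} = 0
G(7) = mex{0,2} = 1
G(8) = mex{1,0} = 2
G(9) = mex{2,1,0} = 3
G(10) = mex{3,2,1} = 0
G(11) = mex{0,3,2} = 1
G(12) = mex{1,0,0} = 2
G(13) = mex{2,1,1} = 0
G(14) = mex{0,2,2} = 1
G(15) = mex{1,0,0} = 2
G(16) = mex{2,1,1} = 0
G(17) = mex{0,2,2} = 1
Pile A: G(17) = 1.
Pile B: G(15) = 2.
Combined Grundy value = 1 ⊕ 2 = 3.
A winning move leaves total XOR = 0, i.e. changes one component's Grundy value g to g ⊕ X where X is the current total.
Pile A: need g' = 1⊕3 = 2. Options: 17−1→G=0, 17−2→G=2, 17−9→G=2. Hits: 2.
Pile B: need g' = 2⊕3 = 1. Options: 15−1→G=1, 15−2→G=0, 15−9→G=0. Hits: 1.

3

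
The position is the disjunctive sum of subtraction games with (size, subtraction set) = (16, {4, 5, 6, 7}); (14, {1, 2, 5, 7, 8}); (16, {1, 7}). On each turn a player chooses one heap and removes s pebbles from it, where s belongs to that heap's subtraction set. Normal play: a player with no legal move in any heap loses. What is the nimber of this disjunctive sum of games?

Heap A, S = {4, 5, 6, 7}:
G(0) = 0
G(1) = mex{} = 0
G(2) = mex{} = 0
G(3) = mex{} = 0
G(4) = mex{0} = 1
G(5) = mex{0,0} = 1
G(6) = mex{0,0,0} = 1
G(7) = mex{0,0,0,0} = 1
G(8) = mex{1,0,0,0} = 2
G(9) = mex{1,1,0,0} = 2
G(10) = mex{1,1,1,0} = 2
G(11) = mex{1,1,1,1} = 0
G(12) = mex{2,1,1,1} = 0
G(13) = mex{2,2,1,1} = 0
G(14) = mex{2,2,2,1} = 0
G(15) = mex{0,2,2,2} = 1
G(16) = mex{0,0,2,2} = 1
G_A(16) = 1.
Heap B, S = {1, 2, 5, 7, 8}:
G(0) = 0
G(1) = mex{0} = 1
G(2) = mex{1,0} = 2
G(3) = mex{2,1} = 0
G(4) = mex{0,2} = 1
G(5) = mex{1,0,0} = 2
G(6) = mex{2,1,1} = 0
G(7) = mex{0,2,2,0} = 1
G(8) = mex{1,0,0,1,0} = 2
G(9) = mex{2,1,1,2,1} = 0
G(10) = mex{0,2,2,0,2} = 1
G(11) = mex{1,0,0,1,0} = 2
G(12) = mex{2,1,1,2,1} = 0
G(13) = mex{0,2,2,0,2} = 1
G(14) = mex{1,0,0,1,0} = 2
G_B(14) = 2.
Heap C, S = {1, 7}:
n :  0  1  2  3  4  5  6  7  8  9 10 11 12 13 14 15 16
G :  0  1  0  1  0  1  0  1  0  1  0  1  0  1  0  1  0
G_C(16) = 0.
Combined Grundy value = 1 ⊕ 2 ⊕ 0 = 3.

3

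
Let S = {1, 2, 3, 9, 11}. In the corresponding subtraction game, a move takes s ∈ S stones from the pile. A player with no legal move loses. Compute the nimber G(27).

3

G(0) = 0
G(1) = mex{0} = 1
G(2) = mex{1,0} = 2
G(3) = mex{2,1,0} = 3
G(4) = mex{3,2,1} = 0
G(5) = mex{0,3,2} = 1
G(6) = mex{1,0,3} = 2
G(7) = mex{2,1,0} = 3
G(8) = mex{3,2,1} = 0
G(9) = mex{0,3,2,0} = 1
G(10) = mex{1,0,3,1} = 2
G(11) = mex{2,1,0,2,0} = 3
G(12) = mex{3,2,1,3,1} = 0
G(13) = mex{0,3,2,0,2} = 1
G(14) = mex{1,0,3,1,3} = 2
G(15) = mex{2,1,0,2,0} = 3
G(16) = mex{3,2,1,3,1} = 0
G(17) = mex{0,3,2,0,2} = 1
G(18) = mex{1,0,3,1,3} = 2
G(19) = mex{2,1,0,2,0} = 3
G(20) = mex{3,2,1,3,1} = 0
G(21) = mex{0,3,2,0,2} = 1
G(22) = mex{1,0,3,1,3} = 2
G(23) = mex{2,1,0,2,0} = 3
G(24) = mex{3,2,1,3,1} = 0
G(25) = mex{0,3,2,0,2} = 1
G(26) = mex{1,0,3,1,3} = 2
G(27) = mex{2,1,0,2,0} = 3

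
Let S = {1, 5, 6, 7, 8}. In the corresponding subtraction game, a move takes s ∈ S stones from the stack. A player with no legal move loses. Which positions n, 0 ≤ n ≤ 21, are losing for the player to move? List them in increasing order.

0, 2, 4, 13, 15, 17

G(0) = 0
G(1) = mex{0} = 1
G(2) = mex{1} = 0
G(3) = mex{0} = 1
G(4) = mex{1} = 0
G(5) = mex{0,0} = 1
G(6) = mex{1,1,0} = 2
G(7) = mex{2,0,1,0} = 3
G(8) = mex{3,1,0,1,0} = 2
G(9) = mex{2,0,1,0,1} = 3
G(10) = mex{3,1,0,1,0} = 2
G(11) = mex{2,2,1,0,1} = 3
G(12) = mex{3,3,2,1,0} = 4
G(13) = mex{4,2,3,2,1} = 0
G(14) = mex{0,3,2,3,2} = 1
G(15) = mex{1,2,3,2,3} = 0
G(16) = mex{0,3,2,3,2} = 1
G(17) = mex{1,4,3,2,3} = 0
G(18) = mex{0,0,4,3,2} = 1
G(19) = mex{1,1,0,4,3} = 2
G(20) = mex{2,0,1,0,4} = 3
G(21) = mex{3,1,0,1,0} = 2
P-positions are exactly the n with G(n) = 0.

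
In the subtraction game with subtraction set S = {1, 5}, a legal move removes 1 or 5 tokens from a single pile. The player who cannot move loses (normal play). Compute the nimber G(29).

1

n :  0  1  2  3  4  5  6  7  8  9 10 11 12 13 14 15 16 17 18 19 20 21 22 23 24 25 26 27 28 29
G :  0  1  0  1  0  1  0  1  0  1  0  1  0  1  0  1  0  1  0  1  0  1  0  1  0  1  0  1  0  1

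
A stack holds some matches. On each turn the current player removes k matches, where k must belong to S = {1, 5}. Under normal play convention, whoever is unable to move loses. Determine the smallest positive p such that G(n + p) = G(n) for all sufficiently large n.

2

G(0) = 0
G(1) = mex{0} = 1
G(2) = mex{1} = 0
G(3) = mex{0} = 1
G(4) = mex{1} = 0
G(5) = mex{0,0} = 1
G(6) = mex{1,1} = 0
G(7) = mex{0,0} = 1
G(8) = mex{1,1} = 0
G(9) = mex{0,0} = 1
G(10) = mex{1,1} = 0
G(11) = mex{0,0} = 1
G(12) = mex{1,1} = 0
G(13) = mex{0,0} = 1
G(14) = mex{1,1} = 0
G(n+2) = G(n) holds for n = 0,…,4 (a full window of length max(S) = 5), so the sequence is purely periodic with period 2.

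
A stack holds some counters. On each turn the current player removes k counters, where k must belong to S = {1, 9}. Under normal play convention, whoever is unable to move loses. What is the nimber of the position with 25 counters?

1

n :  0  1  2  3  4  5  6  7  8  9 10 11 12 13 14 15 16 17 18 19 20 21 22 23 24 25
G :  0  1  0  1  0  1  0  1  0  1  0  1  0  1  0  1  0  1  0  1  0  1  0  1  0  1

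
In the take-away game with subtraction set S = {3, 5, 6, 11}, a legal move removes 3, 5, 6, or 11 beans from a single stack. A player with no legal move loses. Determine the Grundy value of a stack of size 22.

n :  0  1  2  3  4  5  6  7  8  9 10 11 12 13 14 15 16 17 18 19 20 21 22
G :  0  0  0  1  1  1  2  2  2  0  0  3  1  1  4  2  2  0  0  0  1  1  1

1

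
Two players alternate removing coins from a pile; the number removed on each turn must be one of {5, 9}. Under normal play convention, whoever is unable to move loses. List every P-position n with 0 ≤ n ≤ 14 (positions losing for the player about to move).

G(0) = 0
G(1) = mex{} = 0
G(2) = mex{} = 0
G(3) = mex{} = 0
G(4) = mex{} = 0
G(5) = mex{0} = 1
G(6) = mex{0} = 1
G(7) = mex{0} = 1
G(8) = mex{0} = 1
G(9) = mex{0,0} = 1
G(10) = mex{1,0} = 2
G(11) = mex{1,0} = 2
G(12) = mex{1,0} = 2
G(13) = mex{1,0} = 2
G(14) = mex{1,1} = 0
P-positions are exactly the n with G(n) = 0.

0, 1, 2, 3, 4, 14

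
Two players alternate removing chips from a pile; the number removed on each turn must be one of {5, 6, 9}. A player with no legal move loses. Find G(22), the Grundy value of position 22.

1

n :  0  1  2  3  4  5  6  7  8  9 10 11 12 13 14 15 16 17 18 19 20 21 22
G :  0  0  0  0  0  1  1  1  1  1  2  2  2  2  0  0  0  0  0  1  1  1  1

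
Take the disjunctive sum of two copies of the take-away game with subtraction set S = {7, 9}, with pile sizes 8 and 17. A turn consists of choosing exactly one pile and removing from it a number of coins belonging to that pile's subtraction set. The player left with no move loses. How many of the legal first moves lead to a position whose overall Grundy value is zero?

All piles use S = {7, 9}:
n :  0  1  2  3  4  5  6  7  8  9 10 11 12 13 14 15 16 17
G :  0  0  0  0  0  0  0  1  1  1  1  1  1  1  2  2  0  0
Pile A: G(8) = 1.
Pile B: G(17) = 0.
Combined Grundy value = 1 ⊕ 0 = 1.
A winning move leaves total XOR = 0, i.e. changes one component's Grundy value g to g ⊕ X where X is the current total.
Pile A: need g' = 1⊕1 = 0. Options: 8−7→G=0. Hits: 1.
Pile B: need g' = 0⊕1 = 1. Options: 17−7→G=1, 17−9→G=1. Hits: 2.

3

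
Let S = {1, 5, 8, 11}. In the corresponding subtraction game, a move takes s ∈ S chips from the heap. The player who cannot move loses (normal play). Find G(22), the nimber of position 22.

G(0) = 0
G(1) = mex{0} = 1
G(2) = mex{1} = 0
G(3) = mex{0} = 1
G(4) = mex{1} = 0
G(5) = mex{0,0} = 1
G(6) = mex{1,1} = 0
G(7) = mex{0,0} = 1
G(8) = mex{1,1,0} = 2
G(9) = mex{2,0,1} = 3
G(10) = mex{3,1,0} = 2
G(11) = mex{2,0,1,0} = 3
G(12) = mex{3,1,0,1} = 2
G(13) = mex{2,2,1,0} = 3
G(14) = mex{3,3,0,1} = 2
G(15) = mex{2,2,1,0} = 3
G(16) = mex{3,3,2,1} = 0
G(17) = mex{0,2,3,0} = 1
G(18) = mex{1,3,2,1} = 0
G(19) = mex{0,2,3,2} = 1
G(20) = mex{1,3,2,3} = 0
G(21) = mex{0,0,3,2} = 1
G(22) = mex{1,1,2,3} = 0

0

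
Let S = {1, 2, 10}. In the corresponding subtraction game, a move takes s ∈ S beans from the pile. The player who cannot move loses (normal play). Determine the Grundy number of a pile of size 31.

1

n :  0  1  2  3  4  5  6  7  8  9 10 11 12 13 14 15 16 17 18 19 20 21 22 23 24 25 26 27 28 29 30 31
G :  0  1  2  0  1  2  0  1  2  0  1  2  0  1  2  0  1  2  0  1  2  0  1  2  0  1  2  0  1  2  0  1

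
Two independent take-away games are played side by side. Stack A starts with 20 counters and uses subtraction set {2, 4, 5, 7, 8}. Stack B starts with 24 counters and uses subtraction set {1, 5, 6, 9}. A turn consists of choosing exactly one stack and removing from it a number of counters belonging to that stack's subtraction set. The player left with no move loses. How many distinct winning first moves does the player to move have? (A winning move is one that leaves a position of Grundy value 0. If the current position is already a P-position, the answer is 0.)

Stack A, S = {2, 4, 5, 7, 8}:
n :  0  1  2  3  4  5  6  7  8  9 10 11 12 13 14 15 16 17 18 19 20
G :  0  0  1  1  2  2  3  3  4  4  0  0  1  1  2  2  3  3  4  4  0
G_A(20) = 0.
Stack B, S = {1, 5, 6, 9}:
G(0) = 0
G(1) = mex{0} = 1
G(2) = mex{1} = 0
G(3) = mex{0} = 1
G(4) = mex{1} = 0
G(5) = mex{0,0} = 1
G(6) = mex{1,1,0} = 2
G(7) = mex{2,0,1} = 3
G(8) = mex{3,1,0} = 2
G(9) = mex{2,0,1,0} = 3
G(10) = mex{3,1,0,1} = 2
G(11) = mex{2,2,1,0} = 3
G(12) = mex{3,3,2,1} = 0
G(13) = mex{0,2,3,0} = 1
G(14) = mex{1,3,2,1} = 0
G(15) = mex{0,2,3,2} = 1
G(16) = mex{1,3,2,3} = 0
G(17) = mex{0,0,3,2} = 1
G(18) = mex{1,1,0,3} = 2
G(19) = mex{2,0,1,2} = 3
G(20) = mex{3,1,0,3} = 2
G(21) = mex{2,0,1,0} = 3
G(22) = mex{3,1,0,1} = 2
G(23) = mex{2,2,1,0} = 3
G(24) = mex{3,3,2,1} = 0
G_B(24) = 0.
Combined Grundy value = 0 ⊕ 0 = 0.
A winning move leaves total XOR = 0, i.e. changes one component's Grundy value g to g ⊕ X where X is the current total.
Stack A: target g' = 0⊕0 = 0, but every legal move changes the Grundy value (mex property), so 0 moves.
Stack B: target g' = 0⊕0 = 0, but every legal move changes the Grundy value (mex property), so 0 moves.

0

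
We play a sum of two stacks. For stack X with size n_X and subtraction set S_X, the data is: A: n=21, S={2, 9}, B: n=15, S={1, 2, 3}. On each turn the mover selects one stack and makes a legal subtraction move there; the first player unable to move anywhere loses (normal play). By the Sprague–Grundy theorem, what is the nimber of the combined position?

2

Stack A, S = {2, 9}:
G(0) = 0
G(1) = mex{} = 0
G(2) = mex{0} = 1
G(3) = mex{0} = 1
G(4) = mex{1} = 0
G(5) = mex{1} = 0
G(6) = mex{0} = 1
G(7) = mex{0} = 1
G(8) = mex{1} = 0
G(9) = mex{1,0} = 2
G(10) = mex{0,0} = 1
G(11) = mex{2,1} = 0
G(12) = mex{1,1} = 0
G(13) = mex{0,0} = 1
G(14) = mex{0,0} = 1
G(15) = mex{1,1} = 0
G(16) = mex{1,1} = 0
G(17) = mex{0,0} = 1
G(18) = mex{0,2} = 1
G(19) = mex{1,1} = 0
G(20) = mex{1,0} = 2
G(21) = mex{0,0} = 1
G_A(21) = 1.
Stack B, S = {1, 2, 3}:
G(0) = 0
G(1) = mex{0} = 1
G(2) = mex{1,0} = 2
G(3) = mex{2,1,0} = 3
G(4) = mex{3,2,1} = 0
G(5) = mex{0,3,2} = 1
G(6) = mex{1,0,3} = 2
G(7) = mex{2,1,0} = 3
G(8) = mex{3,2,1} = 0
G(9) = mex{0,3,2} = 1
G(10) = mex{1,0,3} = 2
G(11) = mex{2,1,0} = 3
G(12) = mex{3,2,1} = 0
G(13) = mex{0,3,2} = 1
G(14) = mex{1,0,3} = 2
G(15) = mex{2,1,0} = 3
G_B(15) = 3.
Combined Grundy value = 1 ⊕ 3 = 2.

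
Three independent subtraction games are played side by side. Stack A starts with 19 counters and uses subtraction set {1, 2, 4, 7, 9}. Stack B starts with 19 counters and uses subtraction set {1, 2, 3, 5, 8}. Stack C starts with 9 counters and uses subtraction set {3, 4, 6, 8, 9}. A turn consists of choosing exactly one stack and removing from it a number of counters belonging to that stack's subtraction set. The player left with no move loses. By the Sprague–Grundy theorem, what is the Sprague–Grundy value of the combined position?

Stack A, S = {1, 2, 4, 7, 9}:
G(0) = 0
G(1) = mex{0} = 1
G(2) = mex{1,0} = 2
G(3) = mex{2,1} = 0
G(4) = mex{0,2,0} = 1
G(5) = mex{1,0,1} = 2
G(6) = mex{2,1,2} = 0
G(7) = mex{0,2,0,0} = 1
G(8) = mex{1,0,1,1} = 2
G(9) = mex{2,1,2,2,0} = 3
G(10) = mex{3,2,0,0,1} = 4
G(11) = mex{4,3,1,1,2} = 0
G(12) = mex{0,4,2,2,0} = 1
G(13) = mex{1,0,3,0,1} = 2
G(14) = mex{2,1,4,1,2} = 0
G(15) = mex{0,2,0,2,0} = 1
G(16) = mex{1,0,1,3,1} = 2
G(17) = mex{2,1,2,4,2} = 0
G(18) = mex{0,2,0,0,3} = 1
G(19) = mex{1,0,1,1,4} = 2
G_A(19) = 2.
Stack B, S = {1, 2, 3, 5, 8}:
n :  0  1  2  3  4  5  6  7  8  9 10 11 12 13 14 15 16 17 18 19
G :  0  1  2  3  0  1  2  3  4  5  0  1  2  3  0  1  2  3  4  5
G_B(19) = 5.
Stack C, S = {3, 4, 6, 8, 9}:
G(0) = 0
G(1) = mex{} = 0
G(2) = mex{} = 0
G(3) = mex{0} = 1
G(4) = mex{0,0} = 1
G(5) = mex{0,0} = 1
G(6) = mex{1,0,0} = 2
G(7) = mex{1,1,0} = 2
G(8) = mex{1,1,0,0} = 2
G(9) = mex{2,1,1,0,0} = 3
G_C(9) = 3.
Combined Grundy value = 2 ⊕ 5 ⊕ 3 = 4.

4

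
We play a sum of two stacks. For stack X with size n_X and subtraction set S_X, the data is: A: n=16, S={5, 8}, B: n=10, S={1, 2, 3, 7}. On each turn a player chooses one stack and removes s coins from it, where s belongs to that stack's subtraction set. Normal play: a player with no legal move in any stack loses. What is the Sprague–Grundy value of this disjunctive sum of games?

2

Stack A, S = {5, 8}:
G(0) = 0
G(1) = mex{} = 0
G(2) = mex{} = 0
G(3) = mex{} = 0
G(4) = mex{} = 0
G(5) = mex{0} = 1
G(6) = mex{0} = 1
G(7) = mex{0} = 1
G(8) = mex{0,0} = 1
G(9) = mex{0,0} = 1
G(10) = mex{1,0} = 2
G(11) = mex{1,0} = 2
G(12) = mex{1,0} = 2
G(13) = mex{1,1} = 0
G(14) = mex{1,1} = 0
G(15) = mex{2,1} = 0
G(16) = mex{2,1} = 0
G_A(16) = 0.
Stack B, S = {1, 2, 3, 7}:
n :  0  1  2  3  4  5  6  7  8  9 10
G :  0  1  2  3  0  1  2  3  0  1  2
G_B(10) = 2.
Combined Grundy value = 0 ⊕ 2 = 2.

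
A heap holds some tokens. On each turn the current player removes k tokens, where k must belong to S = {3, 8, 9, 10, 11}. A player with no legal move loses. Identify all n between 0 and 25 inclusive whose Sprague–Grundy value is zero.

G(0) = 0
G(1) = mex{} = 0
G(2) = mex{} = 0
G(3) = mex{0} = 1
G(4) = mex{0} = 1
G(5) = mex{0} = 1
G(6) = mex{1} = 0
G(7) = mex{1} = 0
G(8) = mex{1,0} = 2
G(9) = mex{0,0,0} = 1
G(10) = mex{0,0,0,0} = 1
G(11) = mex{2,1,0,0,0} = 3
G(12) = mex{1,1,1,0,0} = 2
G(13) = mex{1,1,1,1,0} = 2
G(14) = mex{3,0,1,1,1} = 2
G(15) = mex{2,0,0,1,1} = 3
G(16) = mex{2,2,0,0,1} = 3
G(17) = mex{2,1,2,0,0} = 3
G(18) = mex{3,1,1,2,0} = 4
G(19) = mex{3,3,1,1,2} = 0
G(20) = mex{3,2,3,1,1} = 0
G(21) = mex{4,2,2,3,1} = 0
G(22) = mex{0,2,2,2,3} = 1
G(23) = mex{0,3,2,2,2} = 1
G(24) = mex{0,3,3,2,2} = 1
G(25) = mex{1,3,3,3,2} = 0
P-positions are exactly the n with G(n) = 0.

0, 1, 2, 6, 7, 19, 20, 21, 25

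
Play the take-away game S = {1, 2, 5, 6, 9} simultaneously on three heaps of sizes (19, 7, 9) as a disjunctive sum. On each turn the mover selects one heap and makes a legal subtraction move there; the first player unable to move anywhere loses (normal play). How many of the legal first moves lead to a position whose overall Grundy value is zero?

All heaps use S = {1, 2, 5, 6, 9}:
n :  0  1  2  3  4  5  6  7  8  9 10 11 12 13 14 15 16 17 18 19
G :  0  1  2  0  1  2  3  0  1  2  0  1  2  3  0  1  2  0  1  2
Heap A: G(19) = 2.
Heap B: G(7) = 0.
Heap C: G(9) = 2.
Combined Grundy value = 2 ⊕ 0 ⊕ 2 = 0.
A winning move leaves total XOR = 0, i.e. changes one component's Grundy value g to g ⊕ X where X is the current total.
Heap A: target g' = 2⊕0 = 2, but every legal move changes the Grundy value (mex property), so 0 moves.
Heap B: target g' = 0⊕0 = 0, but every legal move changes the Grundy value (mex property), so 0 moves.
Heap C: target g' = 2⊕0 = 2, but every legal move changes the Grundy value (mex property), so 0 moves.

0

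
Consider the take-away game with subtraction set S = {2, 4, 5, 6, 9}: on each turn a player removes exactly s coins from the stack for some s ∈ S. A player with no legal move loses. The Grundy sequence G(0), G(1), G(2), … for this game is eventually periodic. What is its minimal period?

18

G(0) = 0
G(1) = mex{} = 0
G(2) = mex{0} = 1
G(3) = mex{0} = 1
G(4) = mex{1,0} = 2
G(5) = mex{1,0,0} = 2
G(6) = mex{2,1,0,0} = 3
G(7) = mex{2,1,1,0} = 3
G(8) = mex{3,2,1,1} = 0
G(9) = mex{3,2,2,1,0} = 4
G(10) = mex{0,3,2,2,0} = 1
G(11) = mex{4,3,3,2,1} = 0
G(12) = mex{1,0,3,3,1} = 2
G(13) = mex{0,4,0,3,2} = 1
G(14) = mex{2,1,4,0,2} = 3
G(15) = mex{1,0,1,4,3} = 2
G(16) = mex{3,2,0,1,3} = 4
G(17) = mex{2,1,2,0,0} = 3
G(18) = mex{4,3,1,2,4} = 0
G(19) = mex{3,2,3,1,1} = 0
G(20) = mex{0,4,2,3,0} = 1
G(21) = mex{0,3,4,2,2} = 1
G(22) = mex{1,0,3,4,1} = 2
G(23) = mex{1,0,0,3,3} = 2
G(24) = mex{2,1,0,0,2} = 3
G(25) = mex{2,1,1,0,4} = 3
G(26) = mex{3,2,1,1,3} = 0
G(27) = mex{3,2,2,1,0} = 4
G(28) = mex{0,3,2,2,0} = 1
G(29) = mex{4,3,3,2,1} = 0
G(30) = mex{1,0,3,3,1} = 2
G(31) = mex{0,4,0,3,2} = 1
G(32) = mex{2,1,4,0,2} = 3
G(33) = mex{1,0,1,4,3} = 2
G(34) = mex{3,2,0,1,3} = 4
G(35) = mex{2,1,2,0,0} = 3
G(36) = mex{4,3,1,2,4} = 0
G(37) = mex{3,2,3,1,1} = 0
G(n+18) = G(n) holds for n = 0,…,8 (a full window of length max(S) = 9), so the sequence is purely periodic with period 18.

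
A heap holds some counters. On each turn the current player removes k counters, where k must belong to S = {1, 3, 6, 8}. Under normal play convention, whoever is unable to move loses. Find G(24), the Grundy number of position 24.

n :  0  1  2  3  4  5  6  7  8  9 10 11 12 13 14 15 16 17 18 19 20 21 22 23 24
G :  0  1  0  1  0  1  2  3  2  0  1  0  1  0  1  2  3  2  0  1  0  1  0  1  2

2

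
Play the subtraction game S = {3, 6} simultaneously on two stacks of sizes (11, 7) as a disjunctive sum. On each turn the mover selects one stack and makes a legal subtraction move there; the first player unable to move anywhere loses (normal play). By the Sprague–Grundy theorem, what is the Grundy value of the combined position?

2

All stacks use S = {3, 6}:
n :  0  1  2  3  4  5  6  7  8  9 10 11
G :  0  0  0  1  1  1  2  2  2  0  0  0
Stack A: G(11) = 0.
Stack B: G(7) = 2.
Combined Grundy value = 0 ⊕ 2 = 2.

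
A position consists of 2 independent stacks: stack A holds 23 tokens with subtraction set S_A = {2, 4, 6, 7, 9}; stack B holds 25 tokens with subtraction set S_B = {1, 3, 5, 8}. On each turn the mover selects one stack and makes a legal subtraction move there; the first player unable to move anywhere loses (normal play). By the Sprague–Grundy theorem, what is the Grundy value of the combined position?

2

Stack A, S = {2, 4, 6, 7, 9}:
n :  0  1  2  3  4  5  6  7  8  9 10 11 12 13 14 15 16 17 18 19 20 21 22 23
G :  0  0  1  1  2  2  3  3  4  4  5  0  0  1  1  2  2  3  3  4  4  5  0  0
G_A(23) = 0.
Stack B, S = {1, 3, 5, 8}:
G(0) = 0
G(1) = mex{0} = 1
G(2) = mex{1} = 0
G(3) = mex{0,0} = 1
G(4) = mex{1,1} = 0
G(5) = mex{0,0,0} = 1
G(6) = mex{1,1,1} = 0
G(7) = mex{0,0,0} = 1
G(8) = mex{1,1,1,0} = 2
G(9) = mex{2,0,0,1} = 3
G(10) = mex{3,1,1,0} = 2
G(11) = mex{2,2,0,1} = 3
G(12) = mex{3,3,1,0} = 2
G(13) = mex{2,2,2,1} = 0
G(14) = mex{0,3,3,0} = 1
G(15) = mex{1,2,2,1} = 0
G(16) = mex{0,0,3,2} = 1
G(17) = mex{1,1,2,3} = 0
G(18) = mex{0,0,0,2} = 1
G(19) = mex{1,1,1,3} = 0
G(20) = mex{0,0,0,2} = 1
G(21) = mex{1,1,1,0} = 2
G(22) = mex{2,0,0,1} = 3
G(23) = mex{3,1,1,0} = 2
G(24) = mex{2,2,0,1} = 3
G(25) = mex{3,3,1,0} = 2
G_B(25) = 2.
Combined Grundy value = 0 ⊕ 2 = 2.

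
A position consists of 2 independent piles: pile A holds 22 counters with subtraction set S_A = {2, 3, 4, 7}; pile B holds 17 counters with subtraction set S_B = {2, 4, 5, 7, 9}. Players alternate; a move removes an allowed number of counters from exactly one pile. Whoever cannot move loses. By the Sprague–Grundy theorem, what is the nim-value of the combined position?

3

Pile A, S = {2, 3, 4, 7}:
G(0) = 0
G(1) = mex{} = 0
G(2) = mex{0} = 1
G(3) = mex{0,0} = 1
G(4) = mex{1,0,0} = 2
G(5) = mex{1,1,0} = 2
G(6) = mex{2,1,1} = 0
G(7) = mex{2,2,1,0} = 3
G(8) = mex{0,2,2,0} = 1
G(9) = mex{3,0,2,1} = 4
G(10) = mex{1,3,0,1} = 2
G(11) = mex{4,1,3,2} = 0
G(12) = mex{2,4,1,2} = 0
G(13) = mex{0,2,4,0} = 1
G(14) = mex{0,0,2,3} = 1
G(15) = mex{1,0,0,1} = 2
G(16) = mex{1,1,0,4} = 2
G(17) = mex{2,1,1,2} = 0
G(18) = mex{2,2,1,0} = 3
G(19) = mex{0,2,2,0} = 1
G(20) = mex{3,0,2,1} = 4
G(21) = mex{1,3,0,1} = 2
G(22) = mex{4,1,3,2} = 0
G_A(22) = 0.
Pile B, S = {2, 4, 5, 7, 9}:
G(0) = 0
G(1) = mex{} = 0
G(2) = mex{0} = 1
G(3) = mex{0} = 1
G(4) = mex{1,0} = 2
G(5) = mex{1,0,0} = 2
G(6) = mex{2,1,0} = 3
G(7) = mex{2,1,1,0} = 3
G(8) = mex{3,2,1,0} = 4
G(9) = mex{3,2,2,1,0} = 4
G(10) = mex{4,3,2,1,0} = 5
G(11) = mex{4,3,3,2,1} = 0
G(12) = mex{5,4,3,2,1} = 0
G(13) = mex{0,4,4,3,2} = 1
G(14) = mex{0,5,4,3,2} = 1
G(15) = mex{1,0,5,4,3} = 2
G(16) = mex{1,0,0,4,3} = 2
G(17) = mex{2,1,0,5,4} = 3
G_B(17) = 3.
Combined Grundy value = 0 ⊕ 3 = 3.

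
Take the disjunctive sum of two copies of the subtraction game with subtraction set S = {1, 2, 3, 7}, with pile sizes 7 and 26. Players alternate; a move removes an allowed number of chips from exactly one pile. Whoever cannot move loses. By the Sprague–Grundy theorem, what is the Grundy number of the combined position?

1

All piles use S = {1, 2, 3, 7}:
G(0) = 0
G(1) = mex{0} = 1
G(2) = mex{1,0} = 2
G(3) = mex{2,1,0} = 3
G(4) = mex{3,2,1} = 0
G(5) = mex{0,3,2} = 1
G(6) = mex{1,0,3} = 2
G(7) = mex{2,1,0,0} = 3
G(8) = mex{3,2,1,1} = 0
G(9) = mex{0,3,2,2} = 1
G(10) = mex{1,0,3,3} = 2
G(11) = mex{2,1,0,0} = 3
G(12) = mex{3,2,1,1} = 0
G(13) = mex{0,3,2,2} = 1
G(14) = mex{1,0,3,3} = 2
G(15) = mex{2,1,0,0} = 3
G(16) = mex{3,2,1,1} = 0
G(17) = mex{0,3,2,2} = 1
G(18) = mex{1,0,3,3} = 2
G(19) = mex{2,1,0,0} = 3
G(20) = mex{3,2,1,1} = 0
G(21) = mex{0,3,2,2} = 1
G(22) = mex{1,0,3,3} = 2
G(23) = mex{2,1,0,0} = 3
G(24) = mex{3,2,1,1} = 0
G(25) = mex{0,3,2,2} = 1
G(26) = mex{1,0,3,3} = 2
Pile A: G(7) = 3.
Pile B: G(26) = 2.
Combined Grundy value = 3 ⊕ 2 = 1.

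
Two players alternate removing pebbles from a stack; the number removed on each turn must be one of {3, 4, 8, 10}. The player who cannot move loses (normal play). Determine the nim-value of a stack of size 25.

0

G(0) = 0
G(1) = mex{} = 0
G(2) = mex{} = 0
G(3) = mex{0} = 1
G(4) = mex{0,0} = 1
G(5) = mex{0,0} = 1
G(6) = mex{1,0} = 2
G(7) = mex{1,1} = 0
G(8) = mex{1,1,0} = 2
G(9) = mex{2,1,0} = 3
G(10) = mex{0,2,0,0} = 1
G(11) = mex{2,0,1,0} = 3
G(12) = mex{3,2,1,0} = 4
G(13) = mex{1,3,1,1} = 0
G(14) = mex{3,1,2,1} = 0
G(15) = mex{4,3,0,1} = 2
G(16) = mex{0,4,2,2} = 1
G(17) = mex{0,0,3,0} = 1
G(18) = mex{2,0,1,2} = 3
G(19) = mex{1,2,3,3} = 0
G(20) = mex{1,1,4,1} = 0
G(21) = mex{3,1,0,3} = 2
G(22) = mex{0,3,0,4} = 1
G(23) = mex{0,0,2,0} = 1
G(24) = mex{2,0,1,0} = 3
G(25) = mex{1,2,1,2} = 0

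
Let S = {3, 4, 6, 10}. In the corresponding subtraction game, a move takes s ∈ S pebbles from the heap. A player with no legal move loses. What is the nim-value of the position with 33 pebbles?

1

n :  0  1  2  3  4  5  6  7  8  9 10 11 12 13 14 15 16 17 18 19 20 21 22 23 24 25 26 27 28 29 30 31 32 33
G :  0  0  0  1  1  1  2  2  2  0  3  3  1  4  0  2  0  1  3  1  2  0  2  0  1  3  1  2  0  2  0  1  3  1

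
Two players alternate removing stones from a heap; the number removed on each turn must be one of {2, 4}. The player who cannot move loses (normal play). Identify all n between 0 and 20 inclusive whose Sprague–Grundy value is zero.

0, 1, 6, 7, 12, 13, 18, 19

n :  0  1  2  3  4  5  6  7  8  9 10 11 12 13 14 15 16 17 18 19 20
G :  0  0  1  1  2  2  0  0  1  1  2  2  0  0  1  1  2  2  0  0  1
P-positions are exactly the n with G(n) = 0.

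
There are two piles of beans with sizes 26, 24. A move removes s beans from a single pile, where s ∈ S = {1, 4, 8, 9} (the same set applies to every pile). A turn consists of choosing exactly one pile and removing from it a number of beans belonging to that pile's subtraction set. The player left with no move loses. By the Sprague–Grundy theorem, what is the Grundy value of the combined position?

All piles use S = {1, 4, 8, 9}:
n :  0  1  2  3  4  5  6  7  8  9 10 11 12 13 14 15 16 17 18 19 20 21 22 23 24 25 26
G :  0  1  0  1  2  0  1  0  1  2  3  2  0  1  2  3  2  0  1  0  1  2  0  1  0  1  2
Pile A: G(26) = 2.
Pile B: G(24) = 0.
Combined Grundy value = 2 ⊕ 0 = 2.

2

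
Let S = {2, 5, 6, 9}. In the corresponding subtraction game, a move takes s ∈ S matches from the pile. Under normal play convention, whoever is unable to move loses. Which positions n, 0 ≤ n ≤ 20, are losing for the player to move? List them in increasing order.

0, 1, 4, 8, 11, 12, 15, 19

G(0) = 0
G(1) = mex{} = 0
G(2) = mex{0} = 1
G(3) = mex{0} = 1
G(4) = mex{1} = 0
G(5) = mex{1,0} = 2
G(6) = mex{0,0,0} = 1
G(7) = mex{2,1,0} = 3
G(8) = mex{1,1,1} = 0
G(9) = mex{3,0,1,0} = 2
G(10) = mex{0,2,0,0} = 1
G(11) = mex{2,1,2,1} = 0
G(12) = mex{1,3,1,1} = 0
G(13) = mex{0,0,3,0} = 1
G(14) = mex{0,2,0,2} = 1
G(15) = mex{1,1,2,1} = 0
G(16) = mex{1,0,1,3} = 2
G(17) = mex{0,0,0,0} = 1
G(18) = mex{2,1,0,2} = 3
G(19) = mex{1,1,1,1} = 0
G(20) = mex{3,0,1,0} = 2
P-positions are exactly the n with G(n) = 0.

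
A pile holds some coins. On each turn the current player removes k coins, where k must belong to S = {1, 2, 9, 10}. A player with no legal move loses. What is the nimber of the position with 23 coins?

1

G(0) = 0
G(1) = mex{0} = 1
G(2) = mex{1,0} = 2
G(3) = mex{2,1} = 0
G(4) = mex{0,2} = 1
G(5) = mex{1,0} = 2
G(6) = mex{2,1} = 0
G(7) = mex{0,2} = 1
G(8) = mex{1,0} = 2
G(9) = mex{2,1,0} = 3
G(10) = mex{3,2,1,0} = 4
G(11) = mex{4,3,2,1} = 0
G(12) = mex{0,4,0,2} = 1
G(13) = mex{1,0,1,0} = 2
G(14) = mex{2,1,2,1} = 0
G(15) = mex{0,2,0,2} = 1
G(16) = mex{1,0,1,0} = 2
G(17) = mex{2,1,2,1} = 0
G(18) = mex{0,2,3,2} = 1
G(19) = mex{1,0,4,3} = 2
G(20) = mex{2,1,0,4} = 3
G(21) = mex{3,2,1,0} = 4
G(22) = mex{4,3,2,1} = 0
G(23) = mex{0,4,0,2} = 1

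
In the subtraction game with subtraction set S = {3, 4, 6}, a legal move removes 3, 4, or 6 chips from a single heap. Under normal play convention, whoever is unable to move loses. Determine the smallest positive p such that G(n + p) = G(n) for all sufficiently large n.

9

G(0) = 0
G(1) = mex{} = 0
G(2) = mex{} = 0
G(3) = mex{0} = 1
G(4) = mex{0,0} = 1
G(5) = mex{0,0} = 1
G(6) = mex{1,0,0} = 2
G(7) = mex{1,1,0} = 2
G(8) = mex{1,1,0} = 2
G(9) = mex{2,1,1} = 0
G(10) = mex{2,2,1} = 0
G(11) = mex{2,2,1} = 0
G(12) = mex{0,2,2} = 1
G(13) = mex{0,0,2} = 1
G(14) = mex{0,0,2} = 1
G(15) = mex{1,0,0} = 2
G(16) = mex{1,1,0} = 2
G(17) = mex{1,1,0} = 2
G(18) = mex{2,1,1} = 0
G(19) = mex{2,2,1} = 0
G(n+9) = G(n) holds for n = 0,…,5 (a full window of length max(S) = 6), so the sequence is purely periodic with period 9.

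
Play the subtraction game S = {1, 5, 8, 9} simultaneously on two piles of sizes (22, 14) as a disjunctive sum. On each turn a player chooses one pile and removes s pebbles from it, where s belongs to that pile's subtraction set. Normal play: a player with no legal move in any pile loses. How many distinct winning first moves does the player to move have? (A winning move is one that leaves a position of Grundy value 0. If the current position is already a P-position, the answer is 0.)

2

All piles use S = {1, 5, 8, 9}:
G(0) = 0
G(1) = mex{0} = 1
G(2) = mex{1} = 0
G(3) = mex{0} = 1
G(4) = mex{1} = 0
G(5) = mex{0,0} = 1
G(6) = mex{1,1} = 0
G(7) = mex{0,0} = 1
G(8) = mex{1,1,0} = 2
G(9) = mex{2,0,1,0} = 3
G(10) = mex{3,1,0,1} = 2
G(11) = mex{2,0,1,0} = 3
G(12) = mex{3,1,0,1} = 2
G(13) = mex{2,2,1,0} = 3
G(14) = mex{3,3,0,1} = 2
G(15) = mex{2,2,1,0} = 3
G(16) = mex{3,3,2,1} = 0
G(17) = mex{0,2,3,2} = 1
G(18) = mex{1,3,2,3} = 0
G(19) = mex{0,2,3,2} = 1
G(20) = mex{1,3,2,3} = 0
G(21) = mex{0,0,3,2} = 1
G(22) = mex{1,1,2,3} = 0
Pile A: G(22) = 0.
Pile B: G(14) = 2.
Combined Grundy value = 0 ⊕ 2 = 2.
A winning move leaves total XOR = 0, i.e. changes one component's Grundy value g to g ⊕ X where X is the current total.
Pile A: need g' = 0⊕2 = 2. Options: 22−1→G=1, 22−5→G=1, 22−8→G=2, 22−9→G=3. Hits: 1.
Pile B: need g' = 2⊕2 = 0. Options: 14−1→G=3, 14−5→G=3, 14−8→G=0, 14−9→G=1. Hits: 1.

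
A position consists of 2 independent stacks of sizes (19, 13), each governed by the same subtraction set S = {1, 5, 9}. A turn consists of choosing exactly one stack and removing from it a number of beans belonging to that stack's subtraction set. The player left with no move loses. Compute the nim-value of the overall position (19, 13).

All stacks use S = {1, 5, 9}:
G(0) = 0
G(1) = mex{0} = 1
G(2) = mex{1} = 0
G(3) = mex{0} = 1
G(4) = mex{1} = 0
G(5) = mex{0,0} = 1
G(6) = mex{1,1} = 0
G(7) = mex{0,0} = 1
G(8) = mex{1,1} = 0
G(9) = mex{0,0,0} = 1
G(10) = mex{1,1,1} = 0
G(11) = mex{0,0,0} = 1
G(12) = mex{1,1,1} = 0
G(13) = mex{0,0,0} = 1
G(14) = mex{1,1,1} = 0
G(15) = mex{0,0,0} = 1
G(16) = mex{1,1,1} = 0
G(17) = mex{0,0,0} = 1
G(18) = mex{1,1,1} = 0
G(19) = mex{0,0,0} = 1
Stack A: G(19) = 1.
Stack B: G(13) = 1.
Combined Grundy value = 1 ⊕ 1 = 0.

0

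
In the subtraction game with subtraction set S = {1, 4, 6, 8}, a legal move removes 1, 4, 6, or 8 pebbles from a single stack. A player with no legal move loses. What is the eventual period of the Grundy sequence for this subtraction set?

n :  0  1  2  3  4  5  6  7  8  9 10 11 12 13 14 15 16 17 18 19 20 21 22 23 24 25
G :  0  1  0  1  2  0  1  0  1  2  3  2  0  1  0  1  2  0  1  0  1  2  3  2  0  1
G(n+12) = G(n) holds for n = 0,…,7 (a full window of length max(S) = 8), so the sequence is purely periodic with period 12.

12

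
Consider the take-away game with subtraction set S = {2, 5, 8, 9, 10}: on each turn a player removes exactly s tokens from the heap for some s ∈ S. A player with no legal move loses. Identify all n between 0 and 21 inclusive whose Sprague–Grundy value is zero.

n :  0  1  2  3  4  5  6  7  8  9 10 11 12 13 14 15 16 17 18 19 20 21
G :  0  0  1  1  0  2  1  0  2  1  3  2  2  3  3  4  4  3  0  0  1  1
P-positions are exactly the n with G(n) = 0.

0, 1, 4, 7, 18, 19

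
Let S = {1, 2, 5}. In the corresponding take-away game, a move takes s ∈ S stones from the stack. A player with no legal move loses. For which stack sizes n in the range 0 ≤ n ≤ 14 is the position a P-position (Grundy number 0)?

0, 3, 6, 9, 12

G(0) = 0
G(1) = mex{0} = 1
G(2) = mex{1,0} = 2
G(3) = mex{2,1} = 0
G(4) = mex{0,2} = 1
G(5) = mex{1,0,0} = 2
G(6) = mex{2,1,1} = 0
G(7) = mex{0,2,2} = 1
G(8) = mex{1,0,0} = 2
G(9) = mex{2,1,1} = 0
G(10) = mex{0,2,2} = 1
G(11) = mex{1,0,0} = 2
G(12) = mex{2,1,1} = 0
G(13) = mex{0,2,2} = 1
G(14) = mex{1,0,0} = 2
P-positions are exactly the n with G(n) = 0.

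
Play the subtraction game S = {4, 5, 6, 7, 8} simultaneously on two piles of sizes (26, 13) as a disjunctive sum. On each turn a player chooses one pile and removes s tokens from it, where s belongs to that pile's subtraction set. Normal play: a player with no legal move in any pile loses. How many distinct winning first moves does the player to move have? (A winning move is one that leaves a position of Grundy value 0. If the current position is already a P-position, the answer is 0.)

0

All piles use S = {4, 5, 6, 7, 8}:
n :  0  1  2  3  4  5  6  7  8  9 10 11 12 13 14 15 16 17 18 19 20 21 22 23 24 25 26
G :  0  0  0  0  1  1  1  1  2  2  2  2  0  0  0  0  1  1  1  1  2  2  2  2  0  0  0
Pile A: G(26) = 0.
Pile B: G(13) = 0.
Combined Grundy value = 0 ⊕ 0 = 0.
A winning move leaves total XOR = 0, i.e. changes one component's Grundy value g to g ⊕ X where X is the current total.
Pile A: target g' = 0⊕0 = 0, but every legal move changes the Grundy value (mex property), so 0 moves.
Pile B: target g' = 0⊕0 = 0, but every legal move changes the Grundy value (mex property), so 0 moves.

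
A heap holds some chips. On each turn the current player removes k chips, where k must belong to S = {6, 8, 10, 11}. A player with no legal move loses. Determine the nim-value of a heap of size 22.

G(0) = 0
G(1) = mex{} = 0
G(2) = mex{} = 0
G(3) = mex{} = 0
G(4) = mex{} = 0
G(5) = mex{} = 0
G(6) = mex{0} = 1
G(7) = mex{0} = 1
G(8) = mex{0,0} = 1
G(9) = mex{0,0} = 1
G(10) = mex{0,0,0} = 1
G(11) = mex{0,0,0,0} = 1
G(12) = mex{1,0,0,0} = 2
G(13) = mex{1,0,0,0} = 2
G(14) = mex{1,1,0,0} = 2
G(15) = mex{1,1,0,0} = 2
G(16) = mex{1,1,1,0} = 2
G(17) = mex{1,1,1,1} = 0
G(18) = mex{2,1,1,1} = 0
G(19) = mex{2,1,1,1} = 0
G(20) = mex{2,2,1,1} = 0
G(21) = mex{2,2,1,1} = 0
G(22) = mex{2,2,2,1} = 0

0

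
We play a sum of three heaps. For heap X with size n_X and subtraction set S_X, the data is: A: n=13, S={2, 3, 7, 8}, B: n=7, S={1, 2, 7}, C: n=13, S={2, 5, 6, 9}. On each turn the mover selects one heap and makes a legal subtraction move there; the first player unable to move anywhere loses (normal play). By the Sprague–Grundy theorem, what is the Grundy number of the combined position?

1

Heap A, S = {2, 3, 7, 8}:
n :  0  1  2  3  4  5  6  7  8  9 10 11 12 13
G :  0  0  1  1  2  0  0  1  1  2  0  0  1  1
G_A(13) = 1.
Heap B, S = {1, 2, 7}:
n : 0 1 2 3 4 5 6 7
G : 0 1 2 0 1 2 0 1
G_B(7) = 1.
Heap C, S = {2, 5, 6, 9}:
G(0) = 0
G(1) = mex{} = 0
G(2) = mex{0} = 1
G(3) = mex{0} = 1
G(4) = mex{1} = 0
G(5) = mex{1,0} = 2
G(6) = mex{0,0,0} = 1
G(7) = mex{2,1,0} = 3
G(8) = mex{1,1,1} = 0
G(9) = mex{3,0,1,0} = 2
G(10) = mex{0,2,0,0} = 1
G(11) = mex{2,1,2,1} = 0
G(12) = mex{1,3,1,1} = 0
G(13) = mex{0,0,3,0} = 1
G_C(13) = 1.
Combined Grundy value = 1 ⊕ 1 ⊕ 1 = 1.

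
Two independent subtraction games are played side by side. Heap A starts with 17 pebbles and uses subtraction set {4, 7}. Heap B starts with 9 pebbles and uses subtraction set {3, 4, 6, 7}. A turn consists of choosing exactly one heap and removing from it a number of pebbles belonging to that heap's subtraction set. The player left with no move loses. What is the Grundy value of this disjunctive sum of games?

2

Heap A, S = {4, 7}:
n :  0  1  2  3  4  5  6  7  8  9 10 11 12 13 14 15 16 17
G :  0  0  0  0  1  1  1  1  2  2  2  0  0  0  0  1  1  1
G_A(17) = 1.
Heap B, S = {3, 4, 6, 7}:
n : 0 1 2 3 4 5 6 7 8 9
G : 0 0 0 1 1 1 2 2 2 3
G_B(9) = 3.
Combined Grundy value = 1 ⊕ 3 = 2.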